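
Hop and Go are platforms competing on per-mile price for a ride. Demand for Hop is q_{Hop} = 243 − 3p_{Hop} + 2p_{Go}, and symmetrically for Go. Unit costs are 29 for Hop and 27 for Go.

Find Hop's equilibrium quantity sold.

159.375

Hop's profit: π = (p_{Hop} − 29)(243 − 3p_{Hop} + 2p_{Go}).
∂π/∂p_{Hop} = 330 − 6p_{Hop} + 2p_{Go} = 0 ⇒ p_{Hop} = 55 + (1/3)p_{Go}.
Similarly p_{Go} = 54 + (1/3)p_{Hop}.
Substituting the second reaction function into the first: p_{Hop} = 55 + (1/3)(54 + (1/3)p_{Hop}), which gives (8/9)p_{Hop} = 73 ⇒ p_{Hop} = 82.125.
Then p_{Go} = 54 + (1/3)·82.125 = 81.375.
q_{Hop} = 243 − 3·82.125 + 2·81.375 = 159.375.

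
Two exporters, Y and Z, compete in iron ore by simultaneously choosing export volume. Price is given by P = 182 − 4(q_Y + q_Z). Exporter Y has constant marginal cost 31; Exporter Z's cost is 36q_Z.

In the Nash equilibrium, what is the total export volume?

Exporter Y's profit: π = q_Y(182 − 4(q_Y + q_Z)) − 31q_Y.
∂π/∂q_Y = 151 − 8q_Y − 4q_Z = 0, so q_Y = 18.875 − 0.5q_Z.
By the same steps for Z: q_Z = 18.25 − 0.5q_Y.
Substituting the second reaction function into the first: q_Y = 18.875 − 0.5(18.25 − 0.5q_Y), which gives 0.75q_Y = 9.75 ⇒ q_Y = 13.
Then q_Z = 18.25 − 0.5·13 = 11.75.
Total export volume: 13 + 11.75 = 24.75.

24.75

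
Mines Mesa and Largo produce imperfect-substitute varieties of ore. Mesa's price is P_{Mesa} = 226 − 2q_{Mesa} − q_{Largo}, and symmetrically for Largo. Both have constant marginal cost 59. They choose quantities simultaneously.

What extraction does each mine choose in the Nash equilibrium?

33.4

Mine Mesa's profit: π = q_{Mesa}(226 − 2q_{Mesa} − q_{Largo}) − 59q_{Mesa}.
∂π/∂q_{Mesa} = 167 − 4q_{Mesa} − q_{Largo} = 0 ⇒ q_{Mesa} = 41.75 − 0.25q_{Largo}.
The game is symmetric, so in equilibrium q_{Largo} = q_{Mesa}: the reaction function gives 1.25q_{Mesa} = 41.75, hence q_{Mesa} = 33.4.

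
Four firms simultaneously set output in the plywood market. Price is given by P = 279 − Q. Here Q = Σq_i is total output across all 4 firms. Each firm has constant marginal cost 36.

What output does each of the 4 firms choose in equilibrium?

A representative firm's profit is π_i = q_i(279 − Q) − 36q_i, with Q = q_i + Σ_{j≠i} q_j.
First-order condition: 243 − 2q_i − Σ_{j≠i} q_j = 0.
With identical firms, set every q_j = q: then 243 − 2q − 3q = 0, i.e. q = 243/5 = 48.6.

48.6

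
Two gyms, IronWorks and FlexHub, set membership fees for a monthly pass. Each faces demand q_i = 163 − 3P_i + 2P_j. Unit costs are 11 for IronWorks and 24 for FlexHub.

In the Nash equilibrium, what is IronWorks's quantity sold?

121.3125

IronWorks's profit: π = (P_{IronWorks} − 11)(163 − 3P_{IronWorks} + 2P_{FlexHub}).
∂π/∂P_{IronWorks} = 196 − 6P_{IronWorks} + 2P_{FlexHub} = 0 ⇒ P_{IronWorks} = 98/3 + (1/3)P_{FlexHub}.
Similarly P_{FlexHub} = 235/6 + (1/3)P_{IronWorks}.
Solving the two reaction functions simultaneously: (1 − (1/3)(1/3))P_{IronWorks} = 98/3 + (1/3)·(235/6), so (8/9)P_{IronWorks} = 823/18 and P_{IronWorks} = 51.4375.
Then P_{FlexHub} = 235/6 + (1/3)·51.4375 = 56.3125.
q_{IronWorks} = 163 − 3·51.4375 + 2·56.3125 = 121.3125.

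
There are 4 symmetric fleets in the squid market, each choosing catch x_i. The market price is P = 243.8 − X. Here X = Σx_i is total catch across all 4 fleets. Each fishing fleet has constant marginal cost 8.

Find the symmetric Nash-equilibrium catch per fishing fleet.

47.16

A representative fishing fleet's profit is π_i = x_i(243.8 − X) − 8x_i, with X = x_i + Σ_{j≠i} x_j.
First-order condition: 235.8 − 2x_i − Σ_{j≠i} x_j = 0.
In a symmetric equilibrium every fishing fleet chooses the same x, so Σ_{j≠i} x_j = 3x. The condition becomes 235.8 − 5x = 0, giving x = 235.8/5 = 47.16.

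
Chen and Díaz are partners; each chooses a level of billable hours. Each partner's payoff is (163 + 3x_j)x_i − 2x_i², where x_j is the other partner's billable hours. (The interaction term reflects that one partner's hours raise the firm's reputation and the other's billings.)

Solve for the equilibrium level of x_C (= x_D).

163

Chen's payoff is (163 + 3x_D)x_C − 2x_C².
∂π/∂x_C = 163 + 3x_D − 4x_C = 0, so x_C = 40.75 + 0.75x_D.
By symmetry x_D = x_C; substituting into the reaction function, 0.25x_C = 40.75 and x_C = 163.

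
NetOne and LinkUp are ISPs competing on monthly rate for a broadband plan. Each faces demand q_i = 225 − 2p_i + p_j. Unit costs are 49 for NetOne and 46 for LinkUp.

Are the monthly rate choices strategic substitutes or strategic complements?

strategic complements

NetOne's profit: π = (p_{NetOne} − 49)(225 − 2p_{NetOne} + p_{LinkUp}).
∂π/∂p_{NetOne} = 323 − 4p_{NetOne} + p_{LinkUp} = 0 ⇒ p_{NetOne} = 80.75 + 0.25p_{LinkUp}.
The best-response slope dp_{NetOne}/dp_{LinkUp} = 0.25 > 0: the reaction function is upward-sloping, so the choices are strategic complements.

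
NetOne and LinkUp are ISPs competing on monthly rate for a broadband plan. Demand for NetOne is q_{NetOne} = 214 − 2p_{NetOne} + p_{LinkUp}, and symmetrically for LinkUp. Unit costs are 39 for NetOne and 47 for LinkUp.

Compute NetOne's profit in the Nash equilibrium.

NetOne's profit: π = (p_{NetOne} − 39)(214 − 2p_{NetOne} + p_{LinkUp}).
∂π/∂p_{NetOne} = 292 − 4p_{NetOne} + p_{LinkUp} = 0 ⇒ p_{NetOne} = 73 + 0.25p_{LinkUp}.
Similarly p_{LinkUp} = 77 + 0.25p_{NetOne}.
Plugging p_{LinkUp} into NetOne's best response: p_{NetOne} = 73 + 0.25(77 + 0.25p_{NetOne}) ⇒ 0.9375p_{NetOne} = 92.25, so p_{NetOne} = 98.4.
Then p_{LinkUp} = 77 + 0.25·98.4 = 101.6.
q_{NetOne} = 214 − 2·98.4 + 101.6 = 118.8.
Profit = (98.4 − 39)·118.8 = 7056.72.

7056.72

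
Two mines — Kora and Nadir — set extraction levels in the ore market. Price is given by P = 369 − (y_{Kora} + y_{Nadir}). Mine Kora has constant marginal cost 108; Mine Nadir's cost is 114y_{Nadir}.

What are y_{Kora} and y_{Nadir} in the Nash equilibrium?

89, 83

Mine Kora's profit: π = y_{Kora}(369 − (y_{Kora} + y_{Nadir})) − 108y_{Kora}.
∂π/∂y_{Kora} = 261 − 2y_{Kora} − y_{Nadir} = 0, so y_{Kora} = 130.5 − 0.5y_{Nadir}.
By the same steps for Nadir: y_{Nadir} = 127.5 − 0.5y_{Kora}.
Plugging y_{Nadir} into Kora's best response: y_{Kora} = 130.5 − 0.5(127.5 − 0.5y_{Kora}) ⇒ 0.75y_{Kora} = 66.75, so y_{Kora} = 89.
Then y_{Nadir} = 127.5 − 0.5·89 = 83.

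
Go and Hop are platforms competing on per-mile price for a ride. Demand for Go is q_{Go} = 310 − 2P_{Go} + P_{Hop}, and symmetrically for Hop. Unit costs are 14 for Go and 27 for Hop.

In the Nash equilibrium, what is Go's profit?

20160.32

Go's profit: π = (P_{Go} − 14)(310 − 2P_{Go} + P_{Hop}).
∂π/∂P_{Go} = 338 − 4P_{Go} + P_{Hop} = 0 ⇒ P_{Go} = 84.5 + 0.25P_{Hop}.
Similarly P_{Hop} = 91 + 0.25P_{Go}.
Substituting the second reaction function into the first: P_{Go} = 84.5 + 0.25(91 + 0.25P_{Go}), which gives 0.9375P_{Go} = 107.25 ⇒ P_{Go} = 114.4.
Then P_{Hop} = 91 + 0.25·114.4 = 119.6.
q_{Go} = 310 − 2·114.4 + 119.6 = 200.8.
Profit = (114.4 − 14)·200.8 = 20160.32.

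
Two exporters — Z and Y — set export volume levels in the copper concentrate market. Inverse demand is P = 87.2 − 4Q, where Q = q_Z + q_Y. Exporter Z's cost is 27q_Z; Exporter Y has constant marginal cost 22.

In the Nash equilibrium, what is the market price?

45.4

Exporter Z's profit: π = q_Z(87.2 − 4(q_Z + q_Y)) − 27q_Z.
∂π/∂q_Z = 60.2 − 8q_Z − 4q_Y = 0, so q_Z = 7.525 − 0.5q_Y.
By the same steps for Y: q_Y = 8.15 − 0.5q_Z.
Solving the two reaction functions simultaneously: (1 − (−0.5)(−0.5))q_Z = 7.525 − 0.5·8.15, so 0.75q_Z = 3.45 and q_Z = 4.6.
Then q_Y = 8.15 − 0.5·4.6 = 5.85.
Equilibrium price: P = 87.2 − 4·10.45 = 45.4.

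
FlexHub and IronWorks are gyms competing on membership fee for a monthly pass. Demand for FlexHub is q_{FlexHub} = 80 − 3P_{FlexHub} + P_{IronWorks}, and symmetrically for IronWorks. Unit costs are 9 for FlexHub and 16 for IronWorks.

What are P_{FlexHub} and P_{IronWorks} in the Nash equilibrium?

22, 25

FlexHub's profit: π = (P_{FlexHub} − 9)(80 − 3P_{FlexHub} + P_{IronWorks}).
∂π/∂P_{FlexHub} = 107 − 6P_{FlexHub} + P_{IronWorks} = 0 ⇒ P_{FlexHub} = 107/6 + (1/6)P_{IronWorks}.
Similarly P_{IronWorks} = 64/3 + (1/6)P_{FlexHub}.
Solving the two reaction functions simultaneously: (1 − (1/6)(1/6))P_{FlexHub} = 107/6 + (1/6)·(64/3), so (35/36)P_{FlexHub} = 385/18 and P_{FlexHub} = 22.
Then P_{IronWorks} = 64/3 + (1/6)·22 = 25.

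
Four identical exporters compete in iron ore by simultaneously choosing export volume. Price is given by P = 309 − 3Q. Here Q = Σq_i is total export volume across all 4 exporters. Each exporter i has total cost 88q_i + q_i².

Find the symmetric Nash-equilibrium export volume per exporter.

A representative exporter's profit is π_i = q_i(309 − 3Q) − 88q_i − q_i², with Q = q_i + Σ_{j≠i} q_j.
First-order condition: 221 − 8q_i − 3Σ_{j≠i} q_j = 0.
Imposing symmetry (q_j = q for all j) turns Σ_{j≠i} q_j into 3q, so 221 = 17q and q = 13.

13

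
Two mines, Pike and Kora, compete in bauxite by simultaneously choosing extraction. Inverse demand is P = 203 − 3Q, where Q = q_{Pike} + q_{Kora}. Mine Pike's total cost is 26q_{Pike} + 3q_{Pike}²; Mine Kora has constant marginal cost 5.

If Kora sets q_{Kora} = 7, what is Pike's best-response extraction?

Mine Pike's profit: π = q_{Pike}(203 − 3(q_{Pike} + q_{Kora})) − 26q_{Pike} − 3q_{Pike}².
∂π/∂q_{Pike} = 177 − 12q_{Pike} − 3q_{Kora} = 0, so q_{Pike} = 14.75 − 0.25q_{Kora}.
At q_{Kora} = 7: q_{Pike} = 14.75 − 0.25·7 = 13.

13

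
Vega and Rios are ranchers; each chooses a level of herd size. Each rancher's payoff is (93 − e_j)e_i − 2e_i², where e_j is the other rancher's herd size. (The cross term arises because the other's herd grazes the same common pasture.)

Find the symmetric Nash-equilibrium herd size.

Vega's payoff is (93 − e_R)e_V − 2e_V².
∂π/∂e_V = 93 − e_R − 4e_V = 0, so e_V = 23.25 − 0.25e_R.
The game is symmetric, so in equilibrium e_R = e_V: the reaction function gives 1.25e_V = 23.25, hence e_V = 18.6.

18.6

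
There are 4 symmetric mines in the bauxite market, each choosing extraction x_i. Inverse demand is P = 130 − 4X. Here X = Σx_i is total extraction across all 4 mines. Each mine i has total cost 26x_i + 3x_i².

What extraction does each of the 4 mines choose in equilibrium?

4

A representative mine's profit is π_i = x_i(130 − 4X) − 26x_i − 3x_i², with X = x_i + Σ_{j≠i} x_j.
First-order condition: 104 − 14x_i − 4Σ_{j≠i} x_j = 0.
With identical mines, set every x_j = x: then 104 − 14x − 12x = 0, i.e. x = 104/26 = 4.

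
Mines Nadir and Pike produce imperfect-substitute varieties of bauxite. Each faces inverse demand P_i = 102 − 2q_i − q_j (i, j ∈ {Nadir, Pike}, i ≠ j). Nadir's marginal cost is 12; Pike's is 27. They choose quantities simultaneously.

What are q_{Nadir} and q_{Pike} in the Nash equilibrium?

Mine Nadir's profit: π = q_{Nadir}(102 − 2q_{Nadir} − q_{Pike}) − 12q_{Nadir}.
∂π/∂q_{Nadir} = 90 − 4q_{Nadir} − q_{Pike} = 0 ⇒ q_{Nadir} = 22.5 − 0.25q_{Pike}.
Similarly q_{Pike} = 18.75 − 0.25q_{Nadir}.
Substituting the second reaction function into the first: q_{Nadir} = 22.5 − 0.25(18.75 − 0.25q_{Nadir}), which gives 0.9375q_{Nadir} = 17.8125 ⇒ q_{Nadir} = 19.
Then q_{Pike} = 18.75 − 0.25·19 = 14.

19, 14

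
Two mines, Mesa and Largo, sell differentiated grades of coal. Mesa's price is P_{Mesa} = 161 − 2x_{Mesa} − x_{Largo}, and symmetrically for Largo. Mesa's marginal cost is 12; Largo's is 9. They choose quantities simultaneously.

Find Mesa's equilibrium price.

Mine Mesa's profit: π = x_{Mesa}(161 − 2x_{Mesa} − x_{Largo}) − 12x_{Mesa}.
∂π/∂x_{Mesa} = 149 − 4x_{Mesa} − x_{Largo} = 0 ⇒ x_{Mesa} = 37.25 − 0.25x_{Largo}.
Similarly x_{Largo} = 38 − 0.25x_{Mesa}.
Solving the two reaction functions simultaneously: (1 − (−0.25)(−0.25))x_{Mesa} = 37.25 − 0.25·38, so 0.9375x_{Mesa} = 27.75 and x_{Mesa} = 29.6.
Then x_{Largo} = 38 − 0.25·29.6 = 30.6.
P_{Mesa} = 161 − 2·29.6 − 30.6 = 71.2.

71.2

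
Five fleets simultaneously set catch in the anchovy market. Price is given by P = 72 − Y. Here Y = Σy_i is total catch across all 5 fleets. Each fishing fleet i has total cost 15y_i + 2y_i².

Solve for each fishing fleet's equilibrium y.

A representative fishing fleet's profit is π_i = y_i(72 − Y) − 15y_i − 2y_i², with Y = y_i + Σ_{j≠i} y_j.
First-order condition: 57 − 6y_i − Σ_{j≠i} y_j = 0.
Imposing symmetry (y_j = y for all j) turns Σ_{j≠i} y_j into 4y, so 57 = 10y and y = 5.7.

5.7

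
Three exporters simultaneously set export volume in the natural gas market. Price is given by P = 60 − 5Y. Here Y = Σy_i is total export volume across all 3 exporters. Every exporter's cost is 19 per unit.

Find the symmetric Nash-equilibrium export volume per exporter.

2.05

A representative exporter's profit is π_i = y_i(60 − 5Y) − 19y_i, with Y = y_i + Σ_{j≠i} y_j.
First-order condition: 41 − 10y_i − 5Σ_{j≠i} y_j = 0.
Imposing symmetry (y_j = y for all j) turns Σ_{j≠i} y_j into 2y, so 41 = 20y and y = 2.05.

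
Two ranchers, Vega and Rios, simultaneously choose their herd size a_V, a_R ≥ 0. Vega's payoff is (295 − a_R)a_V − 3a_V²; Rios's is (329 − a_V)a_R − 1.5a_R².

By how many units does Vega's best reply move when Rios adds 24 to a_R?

-4

Expanding Vega's payoff: 295a_V − a_Ra_V − 3a_V².
∂π/∂a_V = 295 − a_R − 6a_V = 0, so a_V = 295/6 − (1/6)a_R.
The reaction-function slope is −1/6, so a 24-unit rise in a_R moves a_V by −1/6 × 24 = −4. Vega's best response falls — the actions are strategic substitutes.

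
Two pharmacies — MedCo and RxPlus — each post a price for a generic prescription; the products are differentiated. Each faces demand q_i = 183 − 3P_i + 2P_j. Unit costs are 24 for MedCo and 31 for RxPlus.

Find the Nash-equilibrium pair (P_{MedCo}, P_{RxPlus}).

MedCo's profit: π = (P_{MedCo} − 24)(183 − 3P_{MedCo} + 2P_{RxPlus}).
∂π/∂P_{MedCo} = 255 − 6P_{MedCo} + 2P_{RxPlus} = 0 ⇒ P_{MedCo} = 42.5 + (1/3)P_{RxPlus}.
Similarly P_{RxPlus} = 46 + (1/3)P_{MedCo}.
Substituting the second reaction function into the first: P_{MedCo} = 42.5 + (1/3)(46 + (1/3)P_{MedCo}), which gives (8/9)P_{MedCo} = 347/6 ⇒ P_{MedCo} = 65.0625.
Then P_{RxPlus} = 46 + (1/3)·65.0625 = 67.6875.

65.0625, 67.6875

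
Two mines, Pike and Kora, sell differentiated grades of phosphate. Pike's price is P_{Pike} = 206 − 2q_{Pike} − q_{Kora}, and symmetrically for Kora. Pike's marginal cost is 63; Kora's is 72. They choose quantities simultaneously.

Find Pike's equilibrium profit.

1705.28

Mine Pike's profit: π = q_{Pike}(206 − 2q_{Pike} − q_{Kora}) − 63q_{Pike}.
∂π/∂q_{Pike} = 143 − 4q_{Pike} − q_{Kora} = 0 ⇒ q_{Pike} = 35.75 − 0.25q_{Kora}.
Similarly q_{Kora} = 33.5 − 0.25q_{Pike}.
Substituting the second reaction function into the first: q_{Pike} = 35.75 − 0.25(33.5 − 0.25q_{Pike}), which gives 0.9375q_{Pike} = 27.375 ⇒ q_{Pike} = 29.2.
Then q_{Kora} = 33.5 − 0.25·29.2 = 26.2.
P_{Pike} = 206 − 2·29.2 − 26.2 = 121.4.
Profit = (121.4 − 63)·29.2 = 1705.28.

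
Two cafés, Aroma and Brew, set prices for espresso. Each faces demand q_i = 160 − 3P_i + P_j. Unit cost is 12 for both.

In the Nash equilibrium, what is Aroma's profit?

2219.52

Aroma's profit: π = (P_{Aroma} − 12)(160 − 3P_{Aroma} + P_{Brew}).
∂π/∂P_{Aroma} = 196 − 6P_{Aroma} + P_{Brew} = 0 ⇒ P_{Aroma} = 98/3 + (1/6)P_{Brew}.
The game is symmetric, so in equilibrium P_{Brew} = P_{Aroma}: the reaction function gives (5/6)P_{Aroma} = 98/3, hence P_{Aroma} = 39.2.
q_{Aroma} = 160 − 3·39.2 + 39.2 = 81.6.
Profit = (39.2 − 12)·81.6 = 2219.52.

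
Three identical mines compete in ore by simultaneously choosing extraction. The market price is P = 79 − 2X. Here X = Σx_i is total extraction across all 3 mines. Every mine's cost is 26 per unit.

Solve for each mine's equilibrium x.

A representative mine's profit is π_i = x_i(79 − 2X) − 26x_i, with X = x_i + Σ_{j≠i} x_j.
First-order condition: 53 − 4x_i − 2Σ_{j≠i} x_j = 0.
In a symmetric equilibrium every mine chooses the same x, so Σ_{j≠i} x_j = 2x. The condition becomes 53 − 8x = 0, giving x = 53/8 = 6.625.

6.625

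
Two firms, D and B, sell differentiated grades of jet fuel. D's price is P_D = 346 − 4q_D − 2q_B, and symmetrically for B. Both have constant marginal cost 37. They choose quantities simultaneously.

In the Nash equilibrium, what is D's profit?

3819.24

Firm D's profit: π = q_D(346 − 4q_D − 2q_B) − 37q_D.
∂π/∂q_D = 309 − 8q_D − 2q_B = 0 ⇒ q_D = 38.625 − 0.25q_B.
By symmetry q_B = q_D; substituting into the reaction function, 1.25q_D = 38.625 and q_D = 30.9.
P_D = 346 − 4·30.9 − 2·30.9 = 160.6.
Profit = (160.6 − 37)·30.9 = 3819.24.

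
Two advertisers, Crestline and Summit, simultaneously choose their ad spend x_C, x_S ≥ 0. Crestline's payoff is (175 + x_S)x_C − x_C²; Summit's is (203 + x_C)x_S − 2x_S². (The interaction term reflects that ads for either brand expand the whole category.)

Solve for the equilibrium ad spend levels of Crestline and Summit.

129, 83

Expanding Crestline's payoff: 175x_C + x_Sx_C − x_C².
∂π/∂x_C = 175 + x_S − 2x_C = 0, so x_C = 87.5 + 0.5x_S.
Likewise for Summit: x_S = 50.75 + 0.25x_C.
Substituting the second reaction function into the first: x_C = 87.5 + 0.5(50.75 + 0.25x_C), which gives 0.875x_C = 112.875 ⇒ x_C = 129.
Then x_S = 50.75 + 0.25·129 = 83.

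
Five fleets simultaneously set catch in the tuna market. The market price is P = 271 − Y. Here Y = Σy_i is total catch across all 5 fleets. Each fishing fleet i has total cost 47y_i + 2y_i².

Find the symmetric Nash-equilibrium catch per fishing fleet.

A representative fishing fleet's profit is π_i = y_i(271 − Y) − 47y_i − 2y_i², with Y = y_i + Σ_{j≠i} y_j.
First-order condition: 224 − 6y_i − Σ_{j≠i} y_j = 0.
Imposing symmetry (y_j = y for all j) turns Σ_{j≠i} y_j into 4y, so 224 = 10y and y = 22.4.

22.4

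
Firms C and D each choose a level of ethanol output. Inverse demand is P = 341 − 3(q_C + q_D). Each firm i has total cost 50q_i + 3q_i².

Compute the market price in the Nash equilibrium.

224.6

Firm C's profit: π = q_C(341 − 3(q_C + q_D)) − 50q_C − 3q_C².
∂π/∂q_C = 291 − 12q_C − 3q_D = 0, so q_C = 24.25 − 0.25q_D.
By symmetry q_D = q_C; substituting into the reaction function, 1.25q_C = 24.25 and q_C = 19.4.
Equilibrium price: P = 341 − 3·38.8 = 224.6.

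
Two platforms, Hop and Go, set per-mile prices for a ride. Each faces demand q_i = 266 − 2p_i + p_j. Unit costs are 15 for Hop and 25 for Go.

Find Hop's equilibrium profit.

14450

Hop's profit: π = (p_{Hop} − 15)(266 − 2p_{Hop} + p_{Go}).
∂π/∂p_{Hop} = 296 − 4p_{Hop} + p_{Go} = 0 ⇒ p_{Hop} = 74 + 0.25p_{Go}.
Similarly p_{Go} = 79 + 0.25p_{Hop}.
Solving the two reaction functions simultaneously: (1 − (0.25)(0.25))p_{Hop} = 74 + 0.25·79, so 0.9375p_{Hop} = 93.75 and p_{Hop} = 100.
Then p_{Go} = 79 + 0.25·100 = 104.
q_{Hop} = 266 − 2·100 + 104 = 170.
Profit = (100 − 15)·170 = 14450.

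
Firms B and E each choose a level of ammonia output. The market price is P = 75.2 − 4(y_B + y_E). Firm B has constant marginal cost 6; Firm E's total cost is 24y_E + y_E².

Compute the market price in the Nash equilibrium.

Firm B's profit: π = y_B(75.2 − 4(y_B + y_E)) − 6y_B.
∂π/∂y_B = 69.2 − 8y_B − 4y_E = 0, so y_B = 8.65 − 0.5y_E.
For E: ∂π/∂y_E = 51.2 − 10y_E − 4y_B = 0 ⇒ y_E = 5.12 − 0.4y_B.
Substituting the second reaction function into the first: y_B = 8.65 − 0.5(5.12 − 0.4y_B), which gives 0.8y_B = 6.09 ⇒ y_B = 7.6125.
Then y_E = 5.12 − 0.4·7.6125 = 2.075.
Equilibrium price: P = 75.2 − 4·9.6875 = 36.45.

36.45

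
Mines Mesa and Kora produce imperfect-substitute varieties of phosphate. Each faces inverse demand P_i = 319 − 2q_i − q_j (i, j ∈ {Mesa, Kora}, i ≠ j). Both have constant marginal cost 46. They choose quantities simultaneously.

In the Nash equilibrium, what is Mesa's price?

155.2

Mine Mesa's profit: π = q_{Mesa}(319 − 2q_{Mesa} − q_{Kora}) − 46q_{Mesa}.
∂π/∂q_{Mesa} = 273 − 4q_{Mesa} − q_{Kora} = 0 ⇒ q_{Mesa} = 68.25 − 0.25q_{Kora}.
By symmetry q_{Kora} = q_{Mesa}; substituting into the reaction function, 1.25q_{Mesa} = 68.25 and q_{Mesa} = 54.6.
P_{Mesa} = 319 − 2·54.6 − 54.6 = 155.2.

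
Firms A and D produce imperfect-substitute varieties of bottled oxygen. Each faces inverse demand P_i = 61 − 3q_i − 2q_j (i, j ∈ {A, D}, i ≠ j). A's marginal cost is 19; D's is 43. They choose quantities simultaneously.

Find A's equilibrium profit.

136.6875

Firm A's profit: π = q_A(61 − 3q_A − 2q_D) − 19q_A.
∂π/∂q_A = 42 − 6q_A − 2q_D = 0 ⇒ q_A = 7 − (1/3)q_D.
Similarly q_D = 3 − (1/3)q_A.
Solving the two reaction functions simultaneously: (1 − (−1/3)(−1/3))q_A = 7 − (1/3)·3, so (8/9)q_A = 6 and q_A = 6.75.
Then q_D = 3 − (1/3)·6.75 = 0.75.
P_A = 61 − 3·6.75 − 2·0.75 = 39.25.
Profit = (39.25 − 19)·6.75 = 136.6875.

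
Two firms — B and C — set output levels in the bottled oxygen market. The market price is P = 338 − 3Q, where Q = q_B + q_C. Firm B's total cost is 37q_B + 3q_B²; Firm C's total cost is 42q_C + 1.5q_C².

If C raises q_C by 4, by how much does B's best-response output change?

Firm B's profit: π = q_B(338 − 3(q_B + q_C)) − 37q_B − 3q_B².
∂π/∂q_B = 301 − 12q_B − 3q_C = 0, so q_B = 301/12 − 0.25q_C.
The reaction-function slope is −0.25, so a 4-unit rise in q_C moves q_B by −0.25 × 4 = −1. B's best response falls — the actions are strategic substitutes.

-1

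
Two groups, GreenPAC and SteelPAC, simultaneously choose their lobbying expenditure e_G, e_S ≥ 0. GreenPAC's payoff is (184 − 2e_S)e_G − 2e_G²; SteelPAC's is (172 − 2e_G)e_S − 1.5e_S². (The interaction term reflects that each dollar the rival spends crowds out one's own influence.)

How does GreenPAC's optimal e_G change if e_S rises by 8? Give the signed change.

Expanding GreenPAC's payoff: 184e_G − 2e_Se_G − 2e_G².
∂π/∂e_G = 184 − 2e_S − 4e_G = 0, so e_G = 46 − 0.5e_S.
The reaction-function slope is −0.5, so an 8-unit rise in e_S moves e_G by −0.5 × 8 = −4. GreenPAC's best response falls — the actions are strategic substitutes.

-4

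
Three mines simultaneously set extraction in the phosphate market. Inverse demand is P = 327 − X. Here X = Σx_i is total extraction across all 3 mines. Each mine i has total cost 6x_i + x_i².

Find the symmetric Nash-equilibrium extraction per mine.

A representative mine's profit is π_i = x_i(327 − X) − 6x_i − x_i², with X = x_i + Σ_{j≠i} x_j.
First-order condition: 321 − 4x_i − Σ_{j≠i} x_j = 0.
Imposing symmetry (x_j = x for all j) turns Σ_{j≠i} x_j into 2x, so 321 = 6x and x = 53.5.

53.5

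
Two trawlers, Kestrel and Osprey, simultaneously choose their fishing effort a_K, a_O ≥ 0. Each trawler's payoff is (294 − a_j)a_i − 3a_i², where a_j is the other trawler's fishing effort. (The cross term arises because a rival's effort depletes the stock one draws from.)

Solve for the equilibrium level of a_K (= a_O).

42

Kestrel's payoff is (294 − a_O)a_K − 3a_K².
∂π/∂a_K = 294 − a_O − 6a_K = 0, so a_K = 49 − (1/6)a_O.
By symmetry a_O = a_K; substituting into the reaction function, (7/6)a_K = 49 and a_K = 42.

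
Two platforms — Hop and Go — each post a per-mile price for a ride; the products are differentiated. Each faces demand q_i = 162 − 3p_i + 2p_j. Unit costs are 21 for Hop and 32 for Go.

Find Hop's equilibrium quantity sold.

111.9375

Hop's profit: π = (p_{Hop} − 21)(162 − 3p_{Hop} + 2p_{Go}).
∂π/∂p_{Hop} = 225 − 6p_{Hop} + 2p_{Go} = 0 ⇒ p_{Hop} = 37.5 + (1/3)p_{Go}.
Similarly p_{Go} = 43 + (1/3)p_{Hop}.
Substituting the second reaction function into the first: p_{Hop} = 37.5 + (1/3)(43 + (1/3)p_{Hop}), which gives (8/9)p_{Hop} = 311/6 ⇒ p_{Hop} = 58.3125.
Then p_{Go} = 43 + (1/3)·58.3125 = 62.4375.
q_{Hop} = 162 − 3·58.3125 + 2·62.4375 = 111.9375.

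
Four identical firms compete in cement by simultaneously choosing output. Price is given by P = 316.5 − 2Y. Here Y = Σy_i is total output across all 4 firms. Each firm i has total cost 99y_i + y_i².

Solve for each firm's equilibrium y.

A representative firm's profit is π_i = y_i(316.5 − 2Y) − 99y_i − y_i², with Y = y_i + Σ_{j≠i} y_j.
First-order condition: 217.5 − 6y_i − 2Σ_{j≠i} y_j = 0.
In a symmetric equilibrium every firm chooses the same y, so Σ_{j≠i} y_j = 3y. The condition becomes 217.5 − 12y = 0, giving y = 217.5/12 = 18.125.

18.125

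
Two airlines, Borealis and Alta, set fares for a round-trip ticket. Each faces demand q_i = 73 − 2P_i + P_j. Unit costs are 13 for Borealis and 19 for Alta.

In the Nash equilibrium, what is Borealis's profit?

Borealis's profit: π = (P_{Borealis} − 13)(73 − 2P_{Borealis} + P_{Alta}).
∂π/∂P_{Borealis} = 99 − 4P_{Borealis} + P_{Alta} = 0 ⇒ P_{Borealis} = 24.75 + 0.25P_{Alta}.
Similarly P_{Alta} = 27.75 + 0.25P_{Borealis}.
Plugging P_{Alta} into Borealis's best response: P_{Borealis} = 24.75 + 0.25(27.75 + 0.25P_{Borealis}) ⇒ 0.9375P_{Borealis} = 31.6875, so P_{Borealis} = 33.8.
Then P_{Alta} = 27.75 + 0.25·33.8 = 36.2.
q_{Borealis} = 73 − 2·33.8 + 36.2 = 41.6.
Profit = (33.8 − 13)·41.6 = 865.28.

865.28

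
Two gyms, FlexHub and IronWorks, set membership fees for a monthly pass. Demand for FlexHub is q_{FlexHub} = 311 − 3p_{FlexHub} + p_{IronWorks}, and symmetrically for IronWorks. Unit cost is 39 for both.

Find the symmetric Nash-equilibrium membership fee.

FlexHub's profit: π = (p_{FlexHub} − 39)(311 − 3p_{FlexHub} + p_{IronWorks}).
∂π/∂p_{FlexHub} = 428 − 6p_{FlexHub} + p_{IronWorks} = 0 ⇒ p_{FlexHub} = 214/3 + (1/6)p_{IronWorks}.
Setting p_{FlexHub} = p_{IronWorks} in the reaction function: p_{FlexHub} = 214/3 + (1/6)p_{FlexHub}, so p_{FlexHub} = (214/3) / (5/6) = 85.6.

85.6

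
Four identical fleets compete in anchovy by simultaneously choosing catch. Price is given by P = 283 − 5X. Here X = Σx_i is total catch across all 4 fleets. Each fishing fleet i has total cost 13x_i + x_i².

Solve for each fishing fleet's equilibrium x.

10

A representative fishing fleet's profit is π_i = x_i(283 − 5X) − 13x_i − x_i², with X = x_i + Σ_{j≠i} x_j.
First-order condition: 270 − 12x_i − 5Σ_{j≠i} x_j = 0.
In a symmetric equilibrium every fishing fleet chooses the same x, so Σ_{j≠i} x_j = 3x. The condition becomes 270 − 27x = 0, giving x = 270/27 = 10.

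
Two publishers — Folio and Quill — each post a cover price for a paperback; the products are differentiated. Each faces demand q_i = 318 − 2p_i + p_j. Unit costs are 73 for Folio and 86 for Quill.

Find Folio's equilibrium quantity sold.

Folio's profit: π = (p_{Folio} − 73)(318 − 2p_{Folio} + p_{Quill}).
∂π/∂p_{Folio} = 464 − 4p_{Folio} + p_{Quill} = 0 ⇒ p_{Folio} = 116 + 0.25p_{Quill}.
Similarly p_{Quill} = 122.5 + 0.25p_{Folio}.
Plugging p_{Quill} into Folio's best response: p_{Folio} = 116 + 0.25(122.5 + 0.25p_{Folio}) ⇒ 0.9375p_{Folio} = 146.625, so p_{Folio} = 156.4.
Then p_{Quill} = 122.5 + 0.25·156.4 = 161.6.
q_{Folio} = 318 − 2·156.4 + 161.6 = 166.8.

166.8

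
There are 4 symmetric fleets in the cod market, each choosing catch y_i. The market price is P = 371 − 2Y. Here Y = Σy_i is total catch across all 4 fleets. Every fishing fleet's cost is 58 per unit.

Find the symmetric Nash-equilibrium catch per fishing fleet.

A representative fishing fleet's profit is π_i = y_i(371 − 2Y) − 58y_i, with Y = y_i + Σ_{j≠i} y_j.
First-order condition: 313 − 4y_i − 2Σ_{j≠i} y_j = 0.
In a symmetric equilibrium every fishing fleet chooses the same y, so Σ_{j≠i} y_j = 3y. The condition becomes 313 − 10y = 0, giving y = 313/10 = 31.3.

31.3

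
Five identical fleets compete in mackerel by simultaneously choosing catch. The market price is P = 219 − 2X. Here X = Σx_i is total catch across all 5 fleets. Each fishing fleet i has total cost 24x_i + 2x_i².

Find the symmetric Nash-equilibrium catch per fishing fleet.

12.1875

A representative fishing fleet's profit is π_i = x_i(219 − 2X) − 24x_i − 2x_i², with X = x_i + Σ_{j≠i} x_j.
First-order condition: 195 − 8x_i − 2Σ_{j≠i} x_j = 0.
With identical fishing fleets, set every x_j = x: then 195 − 8x − 8x = 0, i.e. x = 195/16 = 12.1875.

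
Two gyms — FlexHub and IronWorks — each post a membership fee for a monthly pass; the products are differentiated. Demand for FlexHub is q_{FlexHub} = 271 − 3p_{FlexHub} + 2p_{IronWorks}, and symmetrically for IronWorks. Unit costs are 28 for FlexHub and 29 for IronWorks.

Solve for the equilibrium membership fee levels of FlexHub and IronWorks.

FlexHub's profit: π = (p_{FlexHub} − 28)(271 − 3p_{FlexHub} + 2p_{IronWorks}).
∂π/∂p_{FlexHub} = 355 − 6p_{FlexHub} + 2p_{IronWorks} = 0 ⇒ p_{FlexHub} = 355/6 + (1/3)p_{IronWorks}.
Similarly p_{IronWorks} = 179/3 + (1/3)p_{FlexHub}.
Solving the two reaction functions simultaneously: (1 − (1/3)(1/3))p_{FlexHub} = 355/6 + (1/3)·(179/3), so (8/9)p_{FlexHub} = 1423/18 and p_{FlexHub} = 88.9375.
Then p_{IronWorks} = 179/3 + (1/3)·88.9375 = 89.3125.

88.9375, 89.3125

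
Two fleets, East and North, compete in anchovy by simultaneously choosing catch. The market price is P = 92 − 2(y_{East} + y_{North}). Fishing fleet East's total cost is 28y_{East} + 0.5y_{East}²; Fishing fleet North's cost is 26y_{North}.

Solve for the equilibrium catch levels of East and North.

7.75, 12.625

Fishing fleet East's profit: π = y_{East}(92 − 2(y_{East} + y_{North})) − 28y_{East} − 0.5y_{East}².
∂π/∂y_{East} = 64 − 5y_{East} − 2y_{North} = 0, so y_{East} = 12.8 − 0.4y_{North}.
For North: ∂π/∂y_{North} = 66 − 4y_{North} − 2y_{East} = 0 ⇒ y_{North} = 16.5 − 0.5y_{East}.
Substituting the second reaction function into the first: y_{East} = 12.8 − 0.4(16.5 − 0.5y_{East}), which gives 0.8y_{East} = 6.2 ⇒ y_{East} = 7.75.
Then y_{North} = 16.5 − 0.5·7.75 = 12.625.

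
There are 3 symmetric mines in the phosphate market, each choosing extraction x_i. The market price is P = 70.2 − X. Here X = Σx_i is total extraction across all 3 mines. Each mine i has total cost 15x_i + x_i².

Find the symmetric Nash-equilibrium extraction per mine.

9.2

A representative mine's profit is π_i = x_i(70.2 − X) − 15x_i − x_i², with X = x_i + Σ_{j≠i} x_j.
First-order condition: 55.2 − 4x_i − Σ_{j≠i} x_j = 0.
Imposing symmetry (x_j = x for all j) turns Σ_{j≠i} x_j into 2x, so 55.2 = 6x and x = 9.2.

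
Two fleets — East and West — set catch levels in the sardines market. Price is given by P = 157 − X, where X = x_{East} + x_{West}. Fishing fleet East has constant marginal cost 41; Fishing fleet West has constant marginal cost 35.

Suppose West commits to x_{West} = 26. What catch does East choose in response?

Fishing fleet East's profit: π = x_{East}(157 − (x_{East} + x_{West})) − 41x_{East}.
∂π/∂x_{East} = 116 − 2x_{East} − x_{West} = 0, so x_{East} = 58 − 0.5x_{West}.
At x_{West} = 26: x_{East} = 58 − 0.5·26 = 45.

45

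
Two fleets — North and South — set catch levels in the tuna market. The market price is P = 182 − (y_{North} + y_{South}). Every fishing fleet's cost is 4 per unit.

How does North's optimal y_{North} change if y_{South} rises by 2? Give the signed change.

-1

Fishing fleet North's profit: π = y_{North}(182 − (y_{North} + y_{South})) − 4y_{North}.
∂π/∂y_{North} = 178 − 2y_{North} − y_{South} = 0, so y_{North} = 89 − 0.5y_{South}.
The reaction-function slope is −0.5, so a 2-unit rise in y_{South} moves y_{North} by −0.5 × 2 = −1. North's best response falls — the actions are strategic substitutes.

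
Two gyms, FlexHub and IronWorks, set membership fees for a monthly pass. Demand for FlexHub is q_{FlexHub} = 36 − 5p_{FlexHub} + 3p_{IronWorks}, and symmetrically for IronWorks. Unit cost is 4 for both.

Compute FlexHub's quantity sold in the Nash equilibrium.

FlexHub's profit: π = (p_{FlexHub} − 4)(36 − 5p_{FlexHub} + 3p_{IronWorks}).
∂π/∂p_{FlexHub} = 56 − 10p_{FlexHub} + 3p_{IronWorks} = 0 ⇒ p_{FlexHub} = 5.6 + 0.3p_{IronWorks}.
The game is symmetric, so in equilibrium p_{IronWorks} = p_{FlexHub}: the reaction function gives 0.7p_{FlexHub} = 5.6, hence p_{FlexHub} = 8.
q_{FlexHub} = 36 − 5·8 + 3·8 = 20.

20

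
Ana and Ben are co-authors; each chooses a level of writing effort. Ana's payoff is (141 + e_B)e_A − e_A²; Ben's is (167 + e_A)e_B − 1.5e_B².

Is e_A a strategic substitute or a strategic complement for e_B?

Expanding Ana's payoff: 141e_A + e_Be_A − e_A².
∂π/∂e_A = 141 + e_B − 2e_A = 0, so e_A = 70.5 + 0.5e_B.
The best-response slope de_A/de_B = 0.5 > 0: the reaction function is upward-sloping, so the choices are strategic complements.

strategic complements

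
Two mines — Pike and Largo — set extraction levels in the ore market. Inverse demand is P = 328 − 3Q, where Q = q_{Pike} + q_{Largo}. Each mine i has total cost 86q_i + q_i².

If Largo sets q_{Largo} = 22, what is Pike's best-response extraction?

Mine Pike's profit: π = q_{Pike}(328 − 3(q_{Pike} + q_{Largo})) − 86q_{Pike} − q_{Pike}².
∂π/∂q_{Pike} = 242 − 8q_{Pike} − 3q_{Largo} = 0, so q_{Pike} = 30.25 − 0.375q_{Largo}.
At q_{Largo} = 22: q_{Pike} = 30.25 − 0.375·22 = 22.

22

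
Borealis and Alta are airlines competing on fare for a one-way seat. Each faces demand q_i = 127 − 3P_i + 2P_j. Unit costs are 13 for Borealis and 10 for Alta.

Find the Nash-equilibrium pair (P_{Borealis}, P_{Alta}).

40.9375, 39.8125

Borealis's profit: π = (P_{Borealis} − 13)(127 − 3P_{Borealis} + 2P_{Alta}).
∂π/∂P_{Borealis} = 166 − 6P_{Borealis} + 2P_{Alta} = 0 ⇒ P_{Borealis} = 83/3 + (1/3)P_{Alta}.
Similarly P_{Alta} = 157/6 + (1/3)P_{Borealis}.
Substituting the second reaction function into the first: P_{Borealis} = 83/3 + (1/3)(157/6 + (1/3)P_{Borealis}), which gives (8/9)P_{Borealis} = 655/18 ⇒ P_{Borealis} = 40.9375.
Then P_{Alta} = 157/6 + (1/3)·40.9375 = 39.8125.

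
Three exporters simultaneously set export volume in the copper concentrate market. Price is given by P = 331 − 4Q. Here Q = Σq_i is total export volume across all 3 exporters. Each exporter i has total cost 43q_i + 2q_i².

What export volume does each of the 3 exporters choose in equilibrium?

A representative exporter's profit is π_i = q_i(331 − 4Q) − 43q_i − 2q_i², with Q = q_i + Σ_{j≠i} q_j.
First-order condition: 288 − 12q_i − 4Σ_{j≠i} q_j = 0.
With identical exporters, set every q_j = q: then 288 − 12q − 8q = 0, i.e. q = 288/20 = 14.4.

14.4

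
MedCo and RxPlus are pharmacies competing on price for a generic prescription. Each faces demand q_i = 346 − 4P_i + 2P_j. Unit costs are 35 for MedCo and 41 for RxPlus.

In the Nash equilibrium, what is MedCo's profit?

MedCo's profit: π = (P_{MedCo} − 35)(346 − 4P_{MedCo} + 2P_{RxPlus}).
∂π/∂P_{MedCo} = 486 − 8P_{MedCo} + 2P_{RxPlus} = 0 ⇒ P_{MedCo} = 60.75 + 0.25P_{RxPlus}.
Similarly P_{RxPlus} = 63.75 + 0.25P_{MedCo}.
Solving the two reaction functions simultaneously: (1 − (0.25)(0.25))P_{MedCo} = 60.75 + 0.25·63.75, so 0.9375P_{MedCo} = 76.6875 and P_{MedCo} = 81.8.
Then P_{RxPlus} = 63.75 + 0.25·81.8 = 84.2.
q_{MedCo} = 346 − 4·81.8 + 2·84.2 = 187.2.
Profit = (81.8 − 35)·187.2 = 8760.96.

8760.96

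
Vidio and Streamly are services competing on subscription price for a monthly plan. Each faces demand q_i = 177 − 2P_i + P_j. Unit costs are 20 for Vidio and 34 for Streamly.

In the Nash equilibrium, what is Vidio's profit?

5875.28

Vidio's profit: π = (P_{Vidio} − 20)(177 − 2P_{Vidio} + P_{Streamly}).
∂π/∂P_{Vidio} = 217 − 4P_{Vidio} + P_{Streamly} = 0 ⇒ P_{Vidio} = 54.25 + 0.25P_{Streamly}.
Similarly P_{Streamly} = 61.25 + 0.25P_{Vidio}.
Plugging P_{Streamly} into Vidio's best response: P_{Vidio} = 54.25 + 0.25(61.25 + 0.25P_{Vidio}) ⇒ 0.9375P_{Vidio} = 69.5625, so P_{Vidio} = 74.2.
Then P_{Streamly} = 61.25 + 0.25·74.2 = 79.8.
q_{Vidio} = 177 − 2·74.2 + 79.8 = 108.4.
Profit = (74.2 − 20)·108.4 = 5875.28.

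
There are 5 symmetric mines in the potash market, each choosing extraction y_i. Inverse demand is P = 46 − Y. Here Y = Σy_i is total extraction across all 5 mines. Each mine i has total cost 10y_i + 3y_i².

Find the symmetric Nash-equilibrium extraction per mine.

A representative mine's profit is π_i = y_i(46 − Y) − 10y_i − 3y_i², with Y = y_i + Σ_{j≠i} y_j.
First-order condition: 36 − 8y_i − Σ_{j≠i} y_j = 0.
In a symmetric equilibrium every mine chooses the same y, so Σ_{j≠i} y_j = 4y. The condition becomes 36 − 12y = 0, giving y = 36/12 = 3.

3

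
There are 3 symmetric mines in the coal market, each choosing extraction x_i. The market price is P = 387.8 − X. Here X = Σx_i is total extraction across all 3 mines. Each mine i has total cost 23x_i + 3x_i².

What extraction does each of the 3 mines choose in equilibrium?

A representative mine's profit is π_i = x_i(387.8 − X) − 23x_i − 3x_i², with X = x_i + Σ_{j≠i} x_j.
First-order condition: 364.8 − 8x_i − Σ_{j≠i} x_j = 0.
In a symmetric equilibrium every mine chooses the same x, so Σ_{j≠i} x_j = 2x. The condition becomes 364.8 − 10x = 0, giving x = 364.8/10 = 36.48.

36.48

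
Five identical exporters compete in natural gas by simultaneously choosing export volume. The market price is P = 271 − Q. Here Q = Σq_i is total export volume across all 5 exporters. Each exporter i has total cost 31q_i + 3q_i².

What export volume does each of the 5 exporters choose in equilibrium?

20

A representative exporter's profit is π_i = q_i(271 − Q) − 31q_i − 3q_i², with Q = q_i + Σ_{j≠i} q_j.
First-order condition: 240 − 8q_i − Σ_{j≠i} q_j = 0.
Imposing symmetry (q_j = q for all j) turns Σ_{j≠i} q_j into 4q, so 240 = 12q and q = 20.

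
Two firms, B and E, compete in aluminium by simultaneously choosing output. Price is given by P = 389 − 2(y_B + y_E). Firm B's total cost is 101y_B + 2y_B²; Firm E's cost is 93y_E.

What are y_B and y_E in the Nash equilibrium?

Firm B's profit: π = y_B(389 − 2(y_B + y_E)) − 101y_B − 2y_B².
∂π/∂y_B = 288 − 8y_B − 2y_E = 0, so y_B = 36 − 0.25y_E.
For E: ∂π/∂y_E = 296 − 4y_E − 2y_B = 0 ⇒ y_E = 74 − 0.5y_B.
Solving the two reaction functions simultaneously: (1 − (−0.25)(−0.5))y_B = 36 − 0.25·74, so 0.875y_B = 17.5 and y_B = 20.
Then y_E = 74 − 0.5·20 = 64.

20, 64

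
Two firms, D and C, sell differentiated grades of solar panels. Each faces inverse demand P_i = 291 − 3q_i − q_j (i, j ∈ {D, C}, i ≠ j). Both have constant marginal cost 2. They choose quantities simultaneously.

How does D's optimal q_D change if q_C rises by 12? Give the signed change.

-2

Firm D's profit: π = q_D(291 − 3q_D − q_C) − 2q_D.
∂π/∂q_D = 289 − 6q_D − q_C = 0 ⇒ q_D = 289/6 − (1/6)q_C.
The reaction-function slope is −1/6, so a 12-unit rise in q_C moves q_D by −1/6 × 12 = −2. D's best response falls — the actions are strategic substitutes.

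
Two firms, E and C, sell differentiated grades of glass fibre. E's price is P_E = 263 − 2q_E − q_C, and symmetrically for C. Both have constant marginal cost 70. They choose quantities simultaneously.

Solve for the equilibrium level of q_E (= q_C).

38.6

Firm E's profit: π = q_E(263 − 2q_E − q_C) − 70q_E.
∂π/∂q_E = 193 − 4q_E − q_C = 0 ⇒ q_E = 48.25 − 0.25q_C.
The game is symmetric, so in equilibrium q_C = q_E: the reaction function gives 1.25q_E = 48.25, hence q_E = 38.6.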